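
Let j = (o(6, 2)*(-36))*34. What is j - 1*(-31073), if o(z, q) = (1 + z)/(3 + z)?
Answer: 30121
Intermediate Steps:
o(z, q) = (1 + z)/(3 + z)
j = -952 (j = (((1 + 6)/(3 + 6))*(-36))*34 = ((7/9)*(-36))*34 = -28*34 = -952)
j - 1*(-31073) = -952 - 1*(-31073) = -952 + 31073 = 30121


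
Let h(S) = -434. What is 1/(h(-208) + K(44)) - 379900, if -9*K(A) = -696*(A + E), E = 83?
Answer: -10698743797/28162 ≈ -3.7990e+5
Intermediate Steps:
K(A) = 19256/3 + 232*A/3 (K(A) = -(-232)*(A + 83)/3 = -(-232)*(83 + A)/3 = -(-57768 - 696*A)/9 = 19256/3 + 232*A/3)
1/(h(-208) + K(44)) - 379900 = 1/(-434 + (19256/3 + (232/3)*44)) - 379900 = 1/(-434 + (19256/3 + 10208/3)) - 379900 = 1/(-434 + 29464/3) - 379900 = 1/(28162/3) - 379900 = 3/28162 - 379900 = -10698743797/28162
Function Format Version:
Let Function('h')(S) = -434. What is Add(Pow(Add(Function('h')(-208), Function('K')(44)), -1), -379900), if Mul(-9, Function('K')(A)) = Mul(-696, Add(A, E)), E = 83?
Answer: Rational(-10698743797, 28162) ≈ -3.7990e+5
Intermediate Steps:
Function('K')(A) = Add(Rational(19256, 3), Mul(Rational(232, 3), A)) (Function('K')(A) = Mul(Rational(-1, 9), Mul(-696, Add(A, 83))) = Mul(Rational(-1, 9), Mul(-696, Add(83, A))) = Mul(Rational(-1, 9), Add(-57768, Mul(-696, A))) = Add(Rational(19256, 3), Mul(Rational(232, 3), A)))
Add(Pow(Add(Function('h')(-208), Function('K')(44)), -1), -379900) = Add(Pow(Add(-434, Add(Rational(19256, 3), Mul(Rational(232, 3), 44))), -1), -379900) = Add(Pow(Add(-434, Add(Rational(19256, 3), Rational(10208, 3))), -1), -379900) = Add(Pow(Add(-434, Rational(29464, 3)), -1), -379900) = Add(Pow(Rational(28162, 3), -1), -379900) = Add(Rational(3, 28162), -379900) = Rational(-10698743797, 28162)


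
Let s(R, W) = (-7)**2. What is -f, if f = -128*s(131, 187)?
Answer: 6272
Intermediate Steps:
s(R, W) = 49
f = -6272 (f = -128*49 = -6272)
-f = -1*(-6272) = 6272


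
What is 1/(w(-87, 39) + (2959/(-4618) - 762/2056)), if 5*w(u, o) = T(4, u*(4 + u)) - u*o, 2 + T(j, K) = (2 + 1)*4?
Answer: 11868260/8065534481 ≈ 0.0014715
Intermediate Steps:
T(j, K) = 10 (T(j, K) = -2 + (2 + 1)*4 = -2 + 3*4 = -2 + 12 = 10)
w(u, o) = 2 - o*u/5 (w(u, o) = (10 - u*o)/5 = (10 - o*u)/5 = 2 - o*u/5)
1/(w(-87, 39) + (2959/(-4618) - 762/2056)) = 1/((2 - 1/5*39*(-87)) + (2959/(-4618) - 762/2056)) = 1/((2 + 3393/5) + (2959*(-1/4618) - 762*1/2056)) = 1/(3403/5 + (-2959/4618 - 381/1028)) = 1/(3403/5 - 2400655/2373652) = 1/(8065534481/11868260) = 11868260/8065534481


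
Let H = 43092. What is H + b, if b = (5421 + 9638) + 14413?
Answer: 72564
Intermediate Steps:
b = 29472 (b = 15059 + 14413 = 29472)
H + b = 43092 + 29472 = 72564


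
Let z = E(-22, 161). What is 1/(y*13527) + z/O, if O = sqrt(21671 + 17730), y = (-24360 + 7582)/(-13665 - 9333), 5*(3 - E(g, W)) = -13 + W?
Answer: 3833/37826001 - 133*sqrt(41)/6355 ≈ -0.13391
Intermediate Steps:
E(g, W) = 28/5 - W/5 (E(g, W) = 3 - (-13 + W)/5 = 3 + (13/5 - W/5) = 28/5 - W/5)
y = 8389/11499 (y = -16778/(-22998) = -16778*(-1/22998) = 8389/11499 ≈ 0.72954)
O = 31*sqrt(41) (O = sqrt(39401) = 31*sqrt(41) ≈ 198.50)
z = -133/5 (z = 28/5 - 1/5*161 = 28/5 - 161/5 = -133/5 ≈ -26.600)
1/(y*13527) + z/O = 1/((8389/11499)*13527) - 133*sqrt(41)/1271/5 = (11499/8389)*(1/13527) - 133*sqrt(41)/6355 = 3833/37826001 - 133*sqrt(41)/6355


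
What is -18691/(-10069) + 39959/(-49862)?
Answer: 529623471/502060478 ≈ 1.0549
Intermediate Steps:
-18691/(-10069) + 39959/(-49862) = -18691*(-1/10069) + 39959*(-1/49862) = 18691/10069 - 39959/49862 = 529623471/502060478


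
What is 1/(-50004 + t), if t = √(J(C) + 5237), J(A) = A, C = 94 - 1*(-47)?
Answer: -25002/1250197319 - √5378/2500394638 ≈ -2.0028e-5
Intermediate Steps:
C = 141 (C = 94 + 47 = 141)
t = √5378 (t = √(141 + 5237) = √5378 ≈ 73.335)
1/(-50004 + t) = 1/(-50004 + √5378)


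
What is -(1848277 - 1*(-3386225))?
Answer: -5234502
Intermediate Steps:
-(1848277 - 1*(-3386225)) = -(1848277 + 3386225) = -1*5234502 = -5234502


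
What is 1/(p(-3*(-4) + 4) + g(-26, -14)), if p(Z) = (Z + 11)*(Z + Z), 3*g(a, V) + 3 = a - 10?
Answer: 1/851 ≈ 0.0011751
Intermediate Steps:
g(a, V) = -13/3 + a/3 (g(a, V) = -1 + (a - 10)/3 = -1 + (-10 + a)/3 = -1 + (-10/3 + a/3) = -13/3 + a/3)
p(Z) = 2*Z*(11 + Z) (p(Z) = (11 + Z)*(2*Z) = 2*Z*(11 + Z))
1/(p(-3*(-4) + 4) + g(-26, -14)) = 1/(2*(-3*(-4) + 4)*(11 + (-3*(-4) + 4)) + (-13/3 + (⅓)*(-26))) = 1/(2*(12 + 4)*(11 + (12 + 4)) + (-13/3 - 26/3)) = 1/(2*16*(11 + 16) - 13) = 1/(2*16*27 - 13) = 1/(864 - 13) = 1/851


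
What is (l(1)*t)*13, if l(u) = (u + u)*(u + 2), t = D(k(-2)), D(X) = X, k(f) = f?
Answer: -156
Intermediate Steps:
t = -2
l(u) = 2*u*(2 + u) (l(u) = (2*u)*(2 + u) = 2*u*(2 + u))
(l(1)*t)*13 = ((2*1*(2 + 1))*(-2))*13 = ((2*1*3)*(-2))*13 = (6*(-2))*13 = -12*13 = -156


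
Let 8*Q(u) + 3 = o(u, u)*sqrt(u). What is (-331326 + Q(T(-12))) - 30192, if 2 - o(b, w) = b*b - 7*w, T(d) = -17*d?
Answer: -2892147/8 - 20093*sqrt(51)/2 ≈ -4.3327e+5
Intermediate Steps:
o(b, w) = 2 - b**2 + 7*w (o(b, w) = 2 - (b*b - 7*w) = 2 - (b**2 - 7*w) = 2 + (-b**2 + 7*w) = 2 - b**2 + 7*w)
Q(u) = -3/8 + sqrt(u)*(2 - u**2 + 7*u)/8 (Q(u) = -3/8 + ((2 - u**2 + 7*u)*sqrt(u))/8 = -3/8 + (sqrt(u)*(2 - u**2 + 7*u))/8 = -3/8 + sqrt(u)*(2 - u**2 + 7*u)/8)
(-331326 + Q(T(-12))) - 30192 = (-331326 + (-3/8 + sqrt(-17*(-12))*(2 - (-17*(-12))**2 + 7*(-17*(-12)))/8)) - 30192 = (-331326 + (-3/8 + sqrt(204)*(2 - 1*204**2 + 7*204)/8)) - 30192 = (-331326 + (-3/8 + (2*sqrt(51))*(2 - 1*41616 + 1428)/8)) - 30192 = (-331326 + (-3/8 + (2*sqrt(51))*(2 - 41616 + 1428)/8)) - 30192 = (-331326 + (-3/8 + (1/8)*(2*sqrt(51))*(-40186))) - 30192 = (-331326 + (-3/8 - 20093*sqrt(51)/2)) - 30192 = (-2650611/8 - 20093*sqrt(51)/2) - 30192 = -2892147/8 - 20093*sqrt(51)/2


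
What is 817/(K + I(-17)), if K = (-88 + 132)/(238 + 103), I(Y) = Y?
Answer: -25327/523 ≈ -48.426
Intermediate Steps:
K = 4/31 (K = 44/341 = 44*(1/341) = 4/31 ≈ 0.12903)
817/(K + I(-17)) = 817/(4/31 - 17) = 817/(-523/31) = 817*(-31/523) = -25327/523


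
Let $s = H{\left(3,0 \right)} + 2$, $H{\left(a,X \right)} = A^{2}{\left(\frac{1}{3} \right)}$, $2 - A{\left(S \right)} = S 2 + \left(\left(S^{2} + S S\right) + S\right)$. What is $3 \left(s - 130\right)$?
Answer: $- \frac{10319}{27} \approx -382.19$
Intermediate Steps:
$A{\left(S \right)} = 2 - 3 S - 2 S^{2}$ ($A{\left(S \right)} = 2 - \left(S 2 + \left(\left(S^{2} + S S\right) + S\right)\right) = 2 - \left(2 S + \left(\left(S^{2} + S^{2}\right) + S\right)\right) = 2 - \left(2 S + \left(2 S^{2} + S\right)\right) = 2 - \left(2 S + \left(S + 2 S^{2}\right)\right) = 2 - \left(2 S^{2} + 3 S\right) = 2 - 3 S - 2 S^{2}$)
$H{\left(a,X \right)} = \frac{49}{81}$ ($H{\left(a,X \right)} = \left(2 - \frac{3}{3} - 2 \left(\frac{1}{3}\right)^{2}\right)^{2} = \left(2 - 1 - \frac{2}{9}\right)^{2} = \left(\frac{7}{9}\right)^{2} = \frac{49}{81}$)
$s = \frac{211}{81}$ ($s = \frac{49}{81} + 2 = \frac{211}{81} \approx 2.6049$)
$3 \left(s - 130\right) = 3 \left(\frac{211}{81} - 130\right) = 3 \left(- \frac{10319}{81}\right) = - \frac{10319}{27}$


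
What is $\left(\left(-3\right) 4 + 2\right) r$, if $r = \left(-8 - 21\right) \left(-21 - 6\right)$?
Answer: $-7830$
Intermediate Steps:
$r = 783$ ($r = \left(-29\right) \left(-27\right) = 783$)
$\left(\left(-3\right) 4 + 2\right) r = \left(\left(-3\right) 4 + 2\right) 783 = \left(-12 + 2\right) 783 = \left(-10\right) 783 = -7830$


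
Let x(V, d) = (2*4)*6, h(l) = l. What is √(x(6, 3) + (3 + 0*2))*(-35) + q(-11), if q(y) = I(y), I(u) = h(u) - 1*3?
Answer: -14 - 35*√51 ≈ -263.95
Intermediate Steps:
x(V, d) = 48 (x(V, d) = 8*6 = 48)
I(u) = -3 + u (I(u) = u - 1*3 = u - 3 = -3 + u)
q(y) = -3 + y
√(x(6, 3) + (3 + 0*2))*(-35) + q(-11) = √(48 + (3 + 0*2))*(-35) + (-3 - 11) = √(48 + (3 + 0))*(-35) - 14 = √(48 + 3)*(-35) - 14 = √51*(-35) - 14 = -35*√51 - 14 = -14 - 35*√51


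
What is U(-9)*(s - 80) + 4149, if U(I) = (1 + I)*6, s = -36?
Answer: 9717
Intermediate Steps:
U(I) = 6 + 6*I
U(-9)*(s - 80) + 4149 = (6 + 6*(-9))*(-36 - 80) + 4149 = (6 - 54)*(-116) + 4149 = -48*(-116) + 4149 = 5568 + 4149 = 9717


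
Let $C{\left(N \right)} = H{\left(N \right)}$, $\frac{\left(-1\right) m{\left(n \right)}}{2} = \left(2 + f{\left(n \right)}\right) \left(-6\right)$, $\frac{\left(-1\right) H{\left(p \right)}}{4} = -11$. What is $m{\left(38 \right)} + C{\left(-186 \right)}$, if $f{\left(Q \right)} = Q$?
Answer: $524$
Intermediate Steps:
$H{\left(p \right)} = 44$ ($H{\left(p \right)} = \left(-4\right) \left(-11\right) = 44$)
$m{\left(n \right)} = 24 + 12 n$ ($m{\left(n \right)} = - 2 \left(2 + n\right) \left(-6\right) = - 2 \left(-12 - 6 n\right) = 24 + 12 n$)
$C{\left(N \right)} = 44$
$m{\left(38 \right)} + C{\left(-186 \right)} = \left(24 + 12 \cdot 38\right) + 44 = \left(24 + 456\right) + 44 = 480 + 44 = 524$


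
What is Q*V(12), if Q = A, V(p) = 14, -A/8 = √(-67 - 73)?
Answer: -224*I*√35 ≈ -1325.2*I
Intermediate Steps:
A = -16*I*√35 (A = -8*√(-67 - 73) = -16*I*√35 ≈ -94.657*I)
Q = -16*I*√35 ≈ -94.657*I
Q*V(12) = -16*I*√35*14 = -224*I*√35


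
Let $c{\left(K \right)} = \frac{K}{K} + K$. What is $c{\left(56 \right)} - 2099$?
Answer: $-2042$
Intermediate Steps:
$c{\left(K \right)} = 1 + K$
$c{\left(56 \right)} - 2099 = \left(1 + 56\right) - 2099 = 57 - 2099 = -2042$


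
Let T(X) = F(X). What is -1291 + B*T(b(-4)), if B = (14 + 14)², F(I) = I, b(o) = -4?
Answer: -4427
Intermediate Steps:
T(X) = X
B = 784 (B = 28² = 784)
-1291 + B*T(b(-4)) = -1291 + 784*(-4) = -1291 - 3136 = -4427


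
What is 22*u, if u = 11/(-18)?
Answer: -121/9 ≈ -13.444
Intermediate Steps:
u = -11/18 (u = 11*(-1/18) = -11/18 ≈ -0.61111)
22*u = 22*(-11/18) = -121/9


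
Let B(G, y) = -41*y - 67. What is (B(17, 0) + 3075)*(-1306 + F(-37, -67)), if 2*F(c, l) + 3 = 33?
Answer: -3883328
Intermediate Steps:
B(G, y) = -67 - 41*y
F(c, l) = 15 (F(c, l) = -3/2 + (½)*33 = -3/2 + 33/2 = 15)
(B(17, 0) + 3075)*(-1306 + F(-37, -67)) = ((-67 - 41*0) + 3075)*(-1306 + 15) = ((-67 + 0) + 3075)*(-1291) = (-67 + 3075)*(-1291) = 3008*(-1291) = -3883328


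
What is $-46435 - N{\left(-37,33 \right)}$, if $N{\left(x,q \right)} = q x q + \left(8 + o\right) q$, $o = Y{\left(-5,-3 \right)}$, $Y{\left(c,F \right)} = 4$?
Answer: $-6538$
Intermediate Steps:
$o = 4$
$N{\left(x,q \right)} = 12 q + x q^{2}$ ($N{\left(x,q \right)} = q x q + \left(8 + 4\right) q = x q^{2} + 12 q = 12 q + x q^{2}$)
$-46435 - N{\left(-37,33 \right)} = -46435 - 33 \left(12 + 33 \left(-37\right)\right) = -46435 - 33 \left(12 - 1221\right) = -46435 - 33 \left(-1209\right) = -46435 - -39897 = -46435 + 39897 = -6538$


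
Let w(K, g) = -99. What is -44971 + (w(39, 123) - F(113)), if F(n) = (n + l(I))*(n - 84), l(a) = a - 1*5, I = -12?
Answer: -47854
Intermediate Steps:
l(a) = -5 + a (l(a) = a - 5 = -5 + a)
F(n) = (-84 + n)*(-17 + n) (F(n) = (n + (-5 - 12))*(n - 84) = (n - 17)*(-84 + n) = (-17 + n)*(-84 + n) = (-84 + n)*(-17 + n))
-44971 + (w(39, 123) - F(113)) = -44971 + (-99 - (1428 + 113² - 101*113)) = -44971 + (-99 - (1428 + 12769 - 11413)) = -44971 + (-99 - 1*2784) = -44971 + (-99 - 2784) = -44971 - 2883 = -47854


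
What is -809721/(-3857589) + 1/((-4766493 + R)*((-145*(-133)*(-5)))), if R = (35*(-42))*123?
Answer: 2258902310828084/10761628642752225 ≈ 0.20990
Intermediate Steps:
R = -180810 (R = -1470*123 = -180810)
-809721/(-3857589) + 1/((-4766493 + R)*((-145*(-133)*(-5)))) = -809721/(-3857589) + 1/((-4766493 - 180810)*((-145*(-133)*(-5)))) = -809721*(-1/3857589) + 1/((-4947303)*((19285*(-5)))) = 89969/428621 - 1/4947303/(-96425) = 89969/428621 - 1/4947303*(-1/96425) = 89969/428621 + 1/477043691775 = 2258902310828084/10761628642752225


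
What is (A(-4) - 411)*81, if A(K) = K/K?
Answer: -33210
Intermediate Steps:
A(K) = 1
(A(-4) - 411)*81 = (1 - 411)*81 = -410*81 = -33210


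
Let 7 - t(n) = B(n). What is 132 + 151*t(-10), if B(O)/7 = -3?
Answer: 4360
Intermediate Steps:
B(O) = -21 (B(O) = 7*(-3) = -21)
t(n) = 28 (t(n) = 7 - 1*(-21) = 7 + 21 = 28)
132 + 151*t(-10) = 132 + 151*28 = 132 + 4228 = 4360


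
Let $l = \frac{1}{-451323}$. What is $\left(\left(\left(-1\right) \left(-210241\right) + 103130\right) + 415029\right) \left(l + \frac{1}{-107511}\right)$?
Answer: $- \frac{45228298400}{5391354117} \approx -8.389$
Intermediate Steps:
$l = - \frac{1}{451323} \approx -2.2157 \cdot 10^{-6}$
$\left(\left(\left(-1\right) \left(-210241\right) + 103130\right) + 415029\right) \left(l + \frac{1}{-107511}\right) = \left(\left(\left(-1\right) \left(-210241\right) + 103130\right) + 415029\right) \left(- \frac{1}{451323} + \frac{1}{-107511}\right) = \left(\left(210241 + 103130\right) + 415029\right) \left(- \frac{1}{451323} - \frac{1}{107511}\right) = \left(313371 + 415029\right) \left(- \frac{186278}{16174062351}\right) = 728400 \left(- \frac{186278}{16174062351}\right) = - \frac{45228298400}{5391354117}$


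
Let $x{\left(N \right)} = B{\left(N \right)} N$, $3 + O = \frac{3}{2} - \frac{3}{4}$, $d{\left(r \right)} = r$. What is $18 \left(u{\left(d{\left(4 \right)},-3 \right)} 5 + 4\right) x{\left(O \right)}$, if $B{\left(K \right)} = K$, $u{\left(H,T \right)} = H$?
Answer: $2187$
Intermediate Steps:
$O = - \frac{9}{4}$ ($O = -3 + \left(\frac{3}{2} - \frac{3}{4}\right) = -3 + \frac{3}{4} = - \frac{9}{4} \approx -2.25$)
$x{\left(N \right)} = N^{2}$ ($x{\left(N \right)} = N N = N^{2}$)
$18 \left(u{\left(d{\left(4 \right)},-3 \right)} 5 + 4\right) x{\left(O \right)} = 18 \left(4 \cdot 5 + 4\right) \left(- \frac{9}{4}\right)^{2} = 18 \left(20 + 4\right) \frac{81}{16} = 18 \cdot 24 \cdot \frac{81}{16} = 432 \cdot \frac{81}{16} = 2187$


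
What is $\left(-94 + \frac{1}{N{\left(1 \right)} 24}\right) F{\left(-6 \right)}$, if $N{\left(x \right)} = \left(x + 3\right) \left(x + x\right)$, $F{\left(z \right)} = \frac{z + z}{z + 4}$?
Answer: $- \frac{18047}{32} \approx -563.97$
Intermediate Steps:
$F{\left(z \right)} = \frac{2 z}{4 + z}$
$N{\left(x \right)} = 2 x \left(3 + x\right)$ ($N{\left(x \right)} = \left(3 + x\right) 2 x = 2 x \left(3 + x\right)$)
$\left(-94 + \frac{1}{N{\left(1 \right)} 24}\right) F{\left(-6 \right)} = \left(-94 + \frac{1}{2 \cdot 1 \left(3 + 1\right) 24}\right) 2 \left(-6\right) \frac{1}{4 - 6} = \left(-94 + \frac{1}{2 \cdot 1 \cdot 4 \cdot 24}\right) 2 \left(-6\right) \frac{1}{-2} = \left(-94 + \frac{1}{8 \cdot 24}\right) 2 \left(-6\right) \left(- \frac{1}{2}\right) = \left(-94 + \frac{1}{192}\right) 6 = \left(- \frac{18047}{192}\right) 6 = - \frac{18047}{32}$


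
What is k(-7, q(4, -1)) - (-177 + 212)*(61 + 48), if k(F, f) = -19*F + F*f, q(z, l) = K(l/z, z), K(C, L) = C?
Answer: -14721/4 ≈ -3680.3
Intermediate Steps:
q(z, l) = l/z
k(-7, q(4, -1)) - (-177 + 212)*(61 + 48) = -7*(-19 - 1/4) - (-177 + 212)*(61 + 48) = -7*(-19 - 1*¼) - 35*109 = -7*(-19 - ¼) - 1*3815 = -7*(-77/4) - 3815 = 539/4 - 3815 = -14721/4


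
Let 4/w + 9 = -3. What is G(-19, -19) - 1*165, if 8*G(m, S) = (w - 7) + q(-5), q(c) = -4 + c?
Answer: -4009/24 ≈ -167.04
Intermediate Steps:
w = -⅓ (w = 4/(-9 - 3) = 4/(-12) = 4*(-1/12) = -⅓ ≈ -0.33333)
G(m, S) = -49/24 (G(m, S) = ((-⅓ - 7) + (-4 - 5))/8 = (-22/3 - 9)/8 = (⅛)*(-49/3) = -49/24)
G(-19, -19) - 1*165 = -49/24 - 1*165 = -49/24 - 165 = -4009/24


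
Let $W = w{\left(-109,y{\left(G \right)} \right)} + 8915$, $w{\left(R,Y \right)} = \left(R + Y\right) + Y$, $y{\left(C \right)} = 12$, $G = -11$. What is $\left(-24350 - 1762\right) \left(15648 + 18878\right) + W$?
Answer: $-901534082$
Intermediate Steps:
$w{\left(R,Y \right)} = R + 2 Y$
$W = 8830$ ($W = \left(-109 + 2 \cdot 12\right) + 8915 = \left(-109 + 24\right) + 8915 = -85 + 8915 = 8830$)
$\left(-24350 - 1762\right) \left(15648 + 18878\right) + W = \left(-24350 - 1762\right) \left(15648 + 18878\right) + 8830 = \left(-26112\right) 34526 + 8830 = -901542912 + 8830 = -901534082$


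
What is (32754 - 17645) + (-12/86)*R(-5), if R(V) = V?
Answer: 649717/43 ≈ 15110.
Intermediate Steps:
(32754 - 17645) + (-12/86)*R(-5) = (32754 - 17645) - 12/86*(-5) = 15109 - 12*1/86*(-5) = 15109 - 6/43*(-5) = 15109 + 30/43 = 649717/43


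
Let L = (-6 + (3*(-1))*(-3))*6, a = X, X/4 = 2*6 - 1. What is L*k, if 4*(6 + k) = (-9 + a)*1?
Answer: 99/2 ≈ 49.500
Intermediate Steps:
X = 44 (X = 4*(2*6 - 1) = 4*(12 - 1) = 4*11 = 44)
a = 44
k = 11/4 (k = -6 + ((-9 + 44)*1)/4 = -6 + (35*1)/4 = -6 + (¼)*35 = -6 + 35/4 = 11/4 ≈ 2.7500)
L = 18 (L = (-6 - 3*(-3))*6 = (-6 + 9)*6 = 3*6 = 18)
L*k = 18*(11/4) = 99/2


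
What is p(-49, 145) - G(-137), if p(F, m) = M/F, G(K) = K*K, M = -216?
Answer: -919465/49 ≈ -18765.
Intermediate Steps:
G(K) = K²
p(F, m) = -216/F
p(-49, 145) - G(-137) = -216/(-49) - 1*(-137)² = -216*(-1/49) - 1*18769 = 216/49 - 18769 = -919465/49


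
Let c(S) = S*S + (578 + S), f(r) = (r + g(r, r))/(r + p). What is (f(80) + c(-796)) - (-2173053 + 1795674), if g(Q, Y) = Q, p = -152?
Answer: 9096973/9 ≈ 1.0108e+6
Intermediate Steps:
f(r) = 2*r/(-152 + r) (f(r) = (r + r)/(r - 152) = (2*r)/(-152 + r) = 2*r/(-152 + r))
c(S) = 578 + S + S² (c(S) = S² + (578 + S) = 578 + S + S²)
(f(80) + c(-796)) - (-2173053 + 1795674) = (2*80/(-152 + 80) + (578 - 796 + (-796)²)) - (-2173053 + 1795674) = (2*80/(-72) + (578 - 796 + 633616)) - 1*(-377379) = (2*80*(-1/72) + 633398) + 377379 = (-20/9 + 633398) + 377379 = 5700562/9 + 377379 = 9096973/9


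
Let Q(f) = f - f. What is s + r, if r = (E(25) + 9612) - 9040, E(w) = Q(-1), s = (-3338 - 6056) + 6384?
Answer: -2438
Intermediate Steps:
Q(f) = 0
s = -3010 (s = -9394 + 6384 = -3010)
E(w) = 0
r = 572 (r = (0 + 9612) - 9040 = 9612 - 9040 = 572)
s + r = -3010 + 572 = -2438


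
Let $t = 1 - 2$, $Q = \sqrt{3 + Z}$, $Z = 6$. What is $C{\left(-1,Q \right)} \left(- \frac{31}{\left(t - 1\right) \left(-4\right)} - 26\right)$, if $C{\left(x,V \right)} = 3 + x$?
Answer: $- \frac{239}{4} \approx -59.75$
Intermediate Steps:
$Q = 3$ ($Q = \sqrt{3 + 6} = \sqrt{9} = 3$)
$t = -1$
$C{\left(-1,Q \right)} \left(- \frac{31}{\left(t - 1\right) \left(-4\right)} - 26\right) = \left(3 - 1\right) \left(- \frac{31}{\left(-1 - 1\right) \left(-4\right)} - 26\right) = 2 \left(- \frac{31}{\left(-2\right) \left(-4\right)} - 26\right) = 2 \left(- \frac{31}{8} - 26\right) = 2 \left(- \frac{239}{8}\right) = - \frac{239}{4}$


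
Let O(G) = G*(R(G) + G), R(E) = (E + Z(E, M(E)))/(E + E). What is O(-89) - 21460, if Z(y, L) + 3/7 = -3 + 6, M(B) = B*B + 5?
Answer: -190151/14 ≈ -13582.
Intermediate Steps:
M(B) = 5 + B² (M(B) = B² + 5 = 5 + B²)
Z(y, L) = 18/7 (Z(y, L) = -3/7 + (-3 + 6) = -3/7 + 3 = 18/7)
R(E) = (18/7 + E)/(2*E) (R(E) = (E + 18/7)/(E + E) = (18/7 + E)/((2*E)) = (18/7 + E)*(1/(2*E)) = (18/7 + E)/(2*E))
O(G) = G*(G + (18 + 7*G)/(14*G)) (O(G) = G*((18 + 7*G)/(14*G) + G) = G*(G + (18 + 7*G)/(14*G)))
O(-89) - 21460 = (9/7 + (-89)² + (½)*(-89)) - 21460 = (9/7 + 7921 - 89/2) - 21460 = 110289/14 - 21460 = -190151/14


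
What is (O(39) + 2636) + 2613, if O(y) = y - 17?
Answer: 5271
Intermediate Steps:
O(y) = -17 + y
(O(39) + 2636) + 2613 = ((-17 + 39) + 2636) + 2613 = (22 + 2636) + 2613 = 2658 + 2613 = 5271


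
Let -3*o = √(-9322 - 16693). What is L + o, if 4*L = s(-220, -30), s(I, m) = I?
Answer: -55 - 11*I*√215/3 ≈ -55.0 - 53.764*I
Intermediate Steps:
L = -55 (L = (¼)*(-220) = -55)
o = -11*I*√215/3 (o = -√(-9322 - 16693)/3 = -11*I*√215/3 ≈ -53.764*I)
L + o = -55 - 11*I*√215/3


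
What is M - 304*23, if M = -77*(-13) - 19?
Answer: -6010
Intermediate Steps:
M = 982 (M = 1001 - 19 = 982)
M - 304*23 = 982 - 304*23 = 982 - 1*6992 = 982 - 6992 = -6010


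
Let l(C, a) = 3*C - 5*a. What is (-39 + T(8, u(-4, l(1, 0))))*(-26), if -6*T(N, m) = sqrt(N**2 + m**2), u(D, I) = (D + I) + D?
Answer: 1014 + 13*sqrt(89)/3 ≈ 1054.9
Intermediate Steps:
l(C, a) = -5*a + 3*C
u(D, I) = I + 2*D
T(N, m) = -sqrt(N**2 + m**2)/6
(-39 + T(8, u(-4, l(1, 0))))*(-26) = (-39 - sqrt(8**2 + ((-5*0 + 3*1) + 2*(-4))**2)/6)*(-26) = (-39 - sqrt(64 + ((0 + 3) - 8)**2)/6)*(-26) = (-39 - sqrt(64 + (3 - 8)**2)/6)*(-26) = (-39 - sqrt(64 + (-5)**2)/6)*(-26) = (-39 - sqrt(64 + 25)/6)*(-26) = (-39 - sqrt(89)/6)*(-26) = 1014 + 13*sqrt(89)/3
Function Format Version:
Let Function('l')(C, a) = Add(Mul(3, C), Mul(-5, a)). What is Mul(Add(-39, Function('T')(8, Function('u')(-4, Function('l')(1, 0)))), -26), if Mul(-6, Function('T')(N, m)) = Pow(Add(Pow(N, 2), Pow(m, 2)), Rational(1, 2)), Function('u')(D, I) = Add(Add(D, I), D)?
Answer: Add(1014, Mul(Rational(13, 3), Pow(89, Rational(1, 2)))) ≈ 1054.9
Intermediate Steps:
Function('l')(C, a) = Add(Mul(-5, a), Mul(3, C))
Function('u')(D, I) = Add(I, Mul(2, D))
Function('T')(N, m) = Mul(Rational(-1, 6), Pow(Add(Pow(N, 2), Pow(m, 2)), Rational(1, 2)))
Mul(Add(-39, Function('T')(8, Function('u')(-4, Function('l')(1, 0)))), -26) = Mul(Add(-39, Mul(Rational(-1, 6), Pow(Add(Pow(8, 2), Pow(Add(Add(Mul(-5, 0), Mul(3, 1)), Mul(2, -4)), 2)), Rational(1, 2)))), -26) = Mul(Add(-39, Mul(Rational(-1, 6), Pow(Add(64, Pow(Add(Add(0, 3), -8), 2)), Rational(1, 2)))), -26) = Mul(Add(-39, Mul(Rational(-1, 6), Pow(Add(64, Pow(Add(3, -8), 2)), Rational(1, 2)))), -26) = Mul(Add(-39, Mul(Rational(-1, 6), Pow(Add(64, Pow(-5, 2)), Rational(1, 2)))), -26) = Mul(Add(-39, Mul(Rational(-1, 6), Pow(Add(64, 25), Rational(1, 2)))), -26) = Mul(Add(-39, Mul(Rational(-1, 6), Pow(89, Rational(1, 2)))), -26) = Add(1014, Mul(Rational(13, 3), Pow(89, Rational(1, 2))))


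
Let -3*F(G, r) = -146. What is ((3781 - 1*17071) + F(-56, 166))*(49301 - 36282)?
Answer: -517166756/3 ≈ -1.7239e+8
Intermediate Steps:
F(G, r) = 146/3 (F(G, r) = -⅓*(-146) = 146/3)
((3781 - 1*17071) + F(-56, 166))*(49301 - 36282) = ((3781 - 1*17071) + 146/3)*(49301 - 36282) = ((3781 - 17071) + 146/3)*13019 = (-13290 + 146/3)*13019 = -39724/3*13019 = -517166756/3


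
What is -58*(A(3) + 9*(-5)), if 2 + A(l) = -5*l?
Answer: 3596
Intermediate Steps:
A(l) = -2 - 5*l
-58*(A(3) + 9*(-5)) = -58*((-2 - 5*3) + 9*(-5)) = -58*((-2 - 15) - 45) = -58*(-17 - 45) = -58*(-62) = 3596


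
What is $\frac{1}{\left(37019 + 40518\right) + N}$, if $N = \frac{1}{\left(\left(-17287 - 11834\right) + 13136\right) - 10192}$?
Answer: $\frac{26177}{2029686048} \approx 1.2897 \cdot 10^{-5}$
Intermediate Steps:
$N = - \frac{1}{26177}$ ($N = \frac{1}{\left(-29121 + 13136\right) - 10192} = \frac{1}{-15985 - 10192} = \frac{1}{-26177} = - \frac{1}{26177} \approx -3.8201 \cdot 10^{-5}$)
$\frac{1}{\left(37019 + 40518\right) + N} = \frac{1}{\left(37019 + 40518\right) - \frac{1}{26177}} = \frac{1}{77537 - \frac{1}{26177}} = \frac{1}{\frac{2029686048}{26177}} = \frac{26177}{2029686048}$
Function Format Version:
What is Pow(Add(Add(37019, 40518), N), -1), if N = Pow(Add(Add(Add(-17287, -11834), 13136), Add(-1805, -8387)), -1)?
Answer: Rational(26177, 2029686048) ≈ 1.2897e-5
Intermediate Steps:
N = Rational(-1, 26177) (N = Pow(Add(Add(-29121, 13136), -10192), -1) = Pow(Add(-15985, -10192), -1) = Pow(-26177, -1) = Rational(-1, 26177) ≈ -3.8201e-5)
Pow(Add(Add(37019, 40518), N), -1) = Pow(Add(Add(37019, 40518), Rational(-1, 26177)), -1) = Pow(Add(77537, Rational(-1, 26177)), -1) = Pow(Rational(2029686048, 26177), -1) = Rational(26177, 2029686048)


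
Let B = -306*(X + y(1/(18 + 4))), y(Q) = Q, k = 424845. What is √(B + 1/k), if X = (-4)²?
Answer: I*√1323837945105830/519255 ≈ 70.071*I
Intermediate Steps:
X = 16
B = -54009/11 (B = -306*(16 + 1/(18 + 4)) = -306*(16 + 1/22) = -306*353/22 = -54009/11 ≈ -4909.9)
√(B + 1/k) = √(-54009/11 + 1/424845) = √(-22945453594/4673295) = I*√1323837945105830/519255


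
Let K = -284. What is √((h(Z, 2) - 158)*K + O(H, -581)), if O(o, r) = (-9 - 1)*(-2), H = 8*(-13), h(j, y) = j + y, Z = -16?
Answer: 2*√12217 ≈ 221.06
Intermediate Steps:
H = -104
O(o, r) = 20 (O(o, r) = -10*(-2) = 20)
√((h(Z, 2) - 158)*K + O(H, -581)) = √(((-16 + 2) - 158)*(-284) + 20) = √((-14 - 158)*(-284) + 20) = √(-172*(-284) + 20) = √(48848 + 20) = √48868 = 2*√12217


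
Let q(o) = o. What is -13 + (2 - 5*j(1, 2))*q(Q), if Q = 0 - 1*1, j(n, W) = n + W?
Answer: 0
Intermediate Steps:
j(n, W) = W + n
Q = -1 (Q = 0 - 1 = -1)
-13 + (2 - 5*j(1, 2))*q(Q) = -13 + (2 - 5*(2 + 1))*(-1) = -13 + (2 - 5*3)*(-1) = -13 + (2 - 15)*(-1) = -13 - 13*(-1) = -13 + 13 = 0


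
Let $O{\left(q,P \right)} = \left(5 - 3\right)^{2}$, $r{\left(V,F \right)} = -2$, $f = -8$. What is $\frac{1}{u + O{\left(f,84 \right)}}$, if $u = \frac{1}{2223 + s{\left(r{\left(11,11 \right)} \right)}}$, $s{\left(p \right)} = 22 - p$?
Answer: $\frac{2247}{8989} \approx 0.24997$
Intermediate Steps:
$O{\left(q,P \right)} = 4$ ($O{\left(q,P \right)} = 2^{2} = 4$)
$u = \frac{1}{2247}$ ($u = \frac{1}{2223 + \left(22 - -2\right)} = \frac{1}{2223 + \left(22 + 2\right)} = \frac{1}{2223 + 24} = \frac{1}{2247} \approx 0.00044504$)
$\frac{1}{u + O{\left(f,84 \right)}} = \frac{1}{\frac{1}{2247} + 4} = \frac{1}{\frac{8989}{2247}} = \frac{2247}{8989}$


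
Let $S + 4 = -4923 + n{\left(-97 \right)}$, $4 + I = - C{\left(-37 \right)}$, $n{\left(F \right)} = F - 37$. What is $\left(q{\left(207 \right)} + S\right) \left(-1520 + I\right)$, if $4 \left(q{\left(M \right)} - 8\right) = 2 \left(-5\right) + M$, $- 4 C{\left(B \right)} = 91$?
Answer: $\frac{120190075}{16} \approx 7.5119 \cdot 10^{6}$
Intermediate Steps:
$C{\left(B \right)} = - \frac{91}{4}$ ($C{\left(B \right)} = \left(- \frac{1}{4}\right) 91 = - \frac{91}{4}$)
$n{\left(F \right)} = -37 + F$
$I = \frac{75}{4}$ ($I = -4 - - \frac{91}{4} = -4 + \frac{91}{4} = \frac{75}{4} \approx 18.75$)
$q{\left(M \right)} = \frac{11}{2} + \frac{M}{4}$ ($q{\left(M \right)} = 8 + \frac{2 \left(-5\right) + M}{4} = 8 + \frac{-10 + M}{4} = 8 + \left(- \frac{5}{2} + \frac{M}{4}\right) = \frac{11}{2} + \frac{M}{4}$)
$S = -5061$ ($S = -4 - 5057 = -5061$)
$\left(q{\left(207 \right)} + S\right) \left(-1520 + I\right) = \left(\left(\frac{11}{2} + \frac{1}{4} \cdot 207\right) - 5061\right) \left(-1520 + \frac{75}{4}\right) = \left(\left(\frac{11}{2} + \frac{207}{4}\right) - 5061\right) \left(- \frac{6005}{4}\right) = \left(\frac{229}{4} - 5061\right) \left(- \frac{6005}{4}\right) = \left(- \frac{20015}{4}\right) \left(- \frac{6005}{4}\right) = \frac{120190075}{16}$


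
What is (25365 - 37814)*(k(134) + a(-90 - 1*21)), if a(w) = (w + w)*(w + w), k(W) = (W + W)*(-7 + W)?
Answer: -1037250680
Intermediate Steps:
k(W) = 2*W*(-7 + W) (k(W) = (2*W)*(-7 + W) = 2*W*(-7 + W))
a(w) = 4*w**2 (a(w) = (2*w)*(2*w) = 4*w**2)
(25365 - 37814)*(k(134) + a(-90 - 1*21)) = (25365 - 37814)*(2*134*(-7 + 134) + 4*(-90 - 1*21)**2) = -12449*(2*134*127 + 4*(-90 - 21)**2) = -12449*(34036 + 4*(-111)**2) = -12449*(34036 + 4*12321) = -12449*(34036 + 49284) = -12449*83320 = -1037250680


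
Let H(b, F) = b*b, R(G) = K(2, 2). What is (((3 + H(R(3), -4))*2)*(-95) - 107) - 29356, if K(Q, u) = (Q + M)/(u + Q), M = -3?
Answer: -240359/8 ≈ -30045.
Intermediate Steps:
K(Q, u) = (-3 + Q)/(Q + u) (K(Q, u) = (Q - 3)/(u + Q) = (-3 + Q)/(Q + u))
R(G) = -¼ (R(G) = (-3 + 2)/(2 + 2) = -1/4 = (¼)*(-1) = -¼)
H(b, F) = b²
(((3 + H(R(3), -4))*2)*(-95) - 107) - 29356 = (((3 + (-¼)²)*2)*(-95) - 107) - 29356 = (((3 + 1/16)*2)*(-95) - 107) - 29356 = (((49/16)*2)*(-95) - 107) - 29356 = ((49/8)*(-95) - 107) - 29356 = (-4655/8 - 107) - 29356 = -5511/8 - 29356 = -240359/8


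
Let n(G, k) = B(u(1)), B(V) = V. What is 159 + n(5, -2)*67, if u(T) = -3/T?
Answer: -42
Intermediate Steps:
n(G, k) = -3 (n(G, k) = -3/1 = -3*1 = -3)
159 + n(5, -2)*67 = 159 - 3*67 = 159 - 201 = -42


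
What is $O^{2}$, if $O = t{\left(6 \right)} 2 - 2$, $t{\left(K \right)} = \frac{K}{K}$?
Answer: $0$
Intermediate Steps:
$t{\left(K \right)} = 1$
$O = 0$ ($O = 1 \cdot 2 - 2 = 2 - 2 = 0$)
$O^{2} = 0^{2} = 0$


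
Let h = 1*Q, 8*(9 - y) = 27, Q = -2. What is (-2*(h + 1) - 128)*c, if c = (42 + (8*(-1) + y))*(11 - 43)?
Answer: 159768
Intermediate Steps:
y = 45/8 (y = 9 - ⅛*27 = 9 - 27/8 = 45/8 ≈ 5.6250)
c = -1268 (c = (42 + (8*(-1) + 45/8))*(11 - 43) = (42 + (-8 + 45/8))*(-32) = (42 - 19/8)*(-32) = (317/8)*(-32) = -1268)
h = -2 (h = 1*(-2) = -2)
(-2*(h + 1) - 128)*c = (-2*(-2 + 1) - 128)*(-1268) = (-2*(-1) - 128)*(-1268) = (2 - 128)*(-1268) = -126*(-1268) = 159768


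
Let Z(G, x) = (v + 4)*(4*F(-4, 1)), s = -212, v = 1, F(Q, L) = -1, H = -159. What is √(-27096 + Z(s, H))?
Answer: 2*I*√6779 ≈ 164.67*I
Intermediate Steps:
Z(G, x) = -20 (Z(G, x) = (1 + 4)*(4*(-1)) = 5*(-4) = -20)
√(-27096 + Z(s, H)) = √(-27096 - 20) = √(-27116) = 2*I*√6779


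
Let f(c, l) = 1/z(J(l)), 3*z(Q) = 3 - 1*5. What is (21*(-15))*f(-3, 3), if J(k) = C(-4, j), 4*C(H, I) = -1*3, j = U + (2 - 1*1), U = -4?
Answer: 945/2 ≈ 472.50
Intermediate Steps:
j = -3 (j = -4 + (2 - 1*1) = -4 + (2 - 1) = -4 + 1 = -3)
C(H, I) = -3/4 (C(H, I) = (-1*3)/4 = (1/4)*(-3) = -3/4)
J(k) = -3/4
z(Q) = -2/3 (z(Q) = (3 - 1*5)/3 = (3 - 5)/3 = (1/3)*(-2) = -2/3)
f(c, l) = -3/2 (f(c, l) = 1/(-2/3) = -3/2)
(21*(-15))*f(-3, 3) = (21*(-15))*(-3/2) = -315*(-3/2) = 945/2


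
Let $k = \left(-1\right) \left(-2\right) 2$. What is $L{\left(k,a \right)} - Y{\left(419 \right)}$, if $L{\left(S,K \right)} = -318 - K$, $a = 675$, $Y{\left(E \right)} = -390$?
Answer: $-603$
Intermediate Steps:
$k = 4$ ($k = 2 \cdot 2 = 4$)
$L{\left(k,a \right)} - Y{\left(419 \right)} = \left(-318 - 675\right) - -390 = \left(-318 - 675\right) + 390 = -993 + 390 = -603$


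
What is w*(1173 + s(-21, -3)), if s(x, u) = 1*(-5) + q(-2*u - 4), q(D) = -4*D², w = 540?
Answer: 622080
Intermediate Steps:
s(x, u) = -5 - 4*(-4 - 2*u)² (s(x, u) = 1*(-5) - 4*(-2*u - 4)² = -5 - 4*(-4 - 2*u)²)
w*(1173 + s(-21, -3)) = 540*(1173 + (-5 - 16*(2 - 3)²)) = 540*(1173 + (-5 - 16*(-1)²)) = 540*(1173 + (-5 - 16*1)) = 540*(1173 + (-5 - 16)) = 540*(1173 - 21) = 540*1152 = 622080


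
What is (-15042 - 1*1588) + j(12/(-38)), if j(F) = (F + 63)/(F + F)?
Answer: -66917/4 ≈ -16729.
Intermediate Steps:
j(F) = (63 + F)/(2*F) (j(F) = (63 + F)/((2*F)) = (63 + F)*(1/(2*F)) = (63 + F)/(2*F))
(-15042 - 1*1588) + j(12/(-38)) = (-15042 - 1*1588) + (63 + 12/(-38))/(2*((12/(-38)))) = (-15042 - 1588) + (63 + 12*(-1/38))/(2*((12*(-1/38)))) = -16630 + (63 - 6/19)/(2*(-6/19)) = -16630 + (½)*(-19/6)*(1191/19) = -16630 - 397/4 = -66917/4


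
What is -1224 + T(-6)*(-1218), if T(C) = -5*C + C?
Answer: -30456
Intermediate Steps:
T(C) = -4*C
-1224 + T(-6)*(-1218) = -1224 - 4*(-6)*(-1218) = -1224 + 24*(-1218) = -1224 - 29232 = -30456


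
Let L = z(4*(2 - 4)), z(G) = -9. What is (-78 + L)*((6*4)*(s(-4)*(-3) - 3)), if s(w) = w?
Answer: -18792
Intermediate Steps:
L = -9
(-78 + L)*((6*4)*(s(-4)*(-3) - 3)) = (-78 - 9)*((6*4)*(-4*(-3) - 3)) = -2088*(12 - 3) = -2088*9 = -87*216 = -18792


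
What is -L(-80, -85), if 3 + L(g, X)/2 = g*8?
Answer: 1286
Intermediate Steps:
L(g, X) = -6 + 16*g (L(g, X) = -6 + 2*(g*8) = -6 + 2*(8*g) = -6 + 16*g)
-L(-80, -85) = -(-6 + 16*(-80)) = -(-6 - 1280) = -1*(-1286) = 1286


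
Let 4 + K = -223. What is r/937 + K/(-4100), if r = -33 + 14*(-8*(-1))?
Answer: 536599/3841700 ≈ 0.13968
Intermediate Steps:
K = -227 (K = -4 - 223 = -227)
r = 79 (r = -33 + 14*8 = -33 + 112 = 79)
r/937 + K/(-4100) = 79/937 - 227/(-4100) = 79*(1/937) - 227*(-1/4100) = 79/937 + 227/4100 = 536599/3841700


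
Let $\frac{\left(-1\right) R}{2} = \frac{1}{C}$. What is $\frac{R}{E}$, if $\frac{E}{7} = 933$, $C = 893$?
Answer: $- \frac{2}{5832183} \approx -3.4292 \cdot 10^{-7}$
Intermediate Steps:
$R = - \frac{2}{893} \approx -0.0022396$
$E = 6531$ ($E = 7 \cdot 933 = 6531$)
$\frac{R}{E} = - \frac{2}{893 \cdot 6531} = \left(- \frac{2}{893}\right) \frac{1}{6531} = - \frac{2}{5832183}$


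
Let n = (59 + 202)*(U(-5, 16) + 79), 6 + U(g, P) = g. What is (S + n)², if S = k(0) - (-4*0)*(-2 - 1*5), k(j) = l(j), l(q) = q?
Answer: 314991504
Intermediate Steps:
U(g, P) = -6 + g
k(j) = j
n = 17748 (n = (59 + 202)*((-6 - 5) + 79) = 261*(-11 + 79) = 261*68 = 17748)
S = 0 (S = 0 - (-4*0)*(-2 - 1*5) = 0 - 0*(-2 - 5) = 0 - 0*(-7) = 0 - 1*0 = 0 + 0 = 0)
(S + n)² = (0 + 17748)² = 17748² = 314991504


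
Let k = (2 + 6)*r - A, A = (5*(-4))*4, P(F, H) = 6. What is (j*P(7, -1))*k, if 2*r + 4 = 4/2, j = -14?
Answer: -6048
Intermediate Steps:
A = -80 (A = -20*4 = -80)
r = -1 (r = -2 + (4/2)/2 = -2 + (4*(1/2))/2 = -2 + (1/2)*2 = -2 + 1 = -1)
k = 72 (k = (2 + 6)*(-1) - 1*(-80) = 8*(-1) + 80 = -8 + 80 = 72)
(j*P(7, -1))*k = -14*6*72 = -84*72 = -6048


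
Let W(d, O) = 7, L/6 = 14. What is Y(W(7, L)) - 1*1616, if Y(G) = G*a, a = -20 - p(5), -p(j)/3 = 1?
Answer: -1735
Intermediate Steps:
L = 84 (L = 6*14 = 84)
p(j) = -3 (p(j) = -3*1 = -3)
a = -17 (a = -20 - 1*(-3) = -20 + 3 = -17)
Y(G) = -17*G (Y(G) = G*(-17) = -17*G)
Y(W(7, L)) - 1*1616 = -17*7 - 1*1616 = -119 - 1616 = -1735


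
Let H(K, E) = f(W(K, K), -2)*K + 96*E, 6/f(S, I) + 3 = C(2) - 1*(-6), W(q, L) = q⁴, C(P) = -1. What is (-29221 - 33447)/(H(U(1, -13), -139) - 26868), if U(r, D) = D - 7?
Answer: 15667/10068 ≈ 1.5561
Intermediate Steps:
U(r, D) = -7 + D
f(S, I) = 3 (f(S, I) = 6/(-3 + (-1 - 1*(-6))) = 6/(-3 + (-1 + 6)) = 6/(-3 + 5) = 6/2 = 6*(½) = 3)
H(K, E) = 3*K + 96*E
(-29221 - 33447)/(H(U(1, -13), -139) - 26868) = (-29221 - 33447)/((3*(-7 - 13) + 96*(-139)) - 26868) = -62668/((3*(-20) - 13344) - 26868) = -62668/((-60 - 13344) - 26868) = -62668/(-13404 - 26868) = -62668/(-40272) = -62668*(-1/40272) = 15667/10068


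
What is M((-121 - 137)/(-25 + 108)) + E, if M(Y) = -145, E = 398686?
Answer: 398541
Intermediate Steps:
M((-121 - 137)/(-25 + 108)) + E = -145 + 398686 = 398541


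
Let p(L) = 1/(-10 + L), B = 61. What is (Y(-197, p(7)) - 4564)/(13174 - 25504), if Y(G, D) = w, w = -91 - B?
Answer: 262/685 ≈ 0.38248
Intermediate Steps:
w = -152 (w = -91 - 1*61 = -91 - 61 = -152)
Y(G, D) = -152
(Y(-197, p(7)) - 4564)/(13174 - 25504) = (-152 - 4564)/(13174 - 25504) = -4716/(-12330) = -4716*(-1/12330) = 262/685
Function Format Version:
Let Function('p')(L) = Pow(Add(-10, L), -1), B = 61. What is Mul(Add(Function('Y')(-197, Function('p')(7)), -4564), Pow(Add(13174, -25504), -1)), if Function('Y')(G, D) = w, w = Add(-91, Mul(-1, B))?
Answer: Rational(262, 685) ≈ 0.38248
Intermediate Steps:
w = -152 (w = Add(-91, Mul(-1, 61)) = Add(-91, -61) = -152)
Function('Y')(G, D) = -152
Mul(Add(Function('Y')(-197, Function('p')(7)), -4564), Pow(Add(13174, -25504), -1)) = Mul(Add(-152, -4564), Pow(Add(13174, -25504), -1)) = Mul(-4716, Pow(-12330, -1)) = Mul(-4716, Rational(-1, 12330)) = Rational(262, 685)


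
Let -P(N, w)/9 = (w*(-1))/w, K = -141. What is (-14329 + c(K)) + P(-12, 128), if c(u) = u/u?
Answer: -14319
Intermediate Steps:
c(u) = 1
P(N, w) = 9 (P(N, w) = -9*w*(-1)/w = -9*(-w)/w = -9*(-1) = 9)
(-14329 + c(K)) + P(-12, 128) = (-14329 + 1) + 9 = -14328 + 9 = -14319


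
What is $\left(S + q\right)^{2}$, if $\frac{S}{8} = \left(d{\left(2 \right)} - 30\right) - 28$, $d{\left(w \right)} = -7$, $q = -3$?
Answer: $273529$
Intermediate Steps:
$S = -520$ ($S = 8 \left(\left(-7 - 30\right) - 28\right) = 8 \left(-37 - 28\right) = 8 \left(-65\right) = -520$)
$\left(S + q\right)^{2} = \left(-520 - 3\right)^{2} = \left(-523\right)^{2} = 273529$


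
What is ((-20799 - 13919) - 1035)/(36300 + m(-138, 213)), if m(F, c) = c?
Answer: -35753/36513 ≈ -0.97919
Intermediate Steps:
((-20799 - 13919) - 1035)/(36300 + m(-138, 213)) = ((-20799 - 13919) - 1035)/(36300 + 213) = (-34718 - 1035)/36513 = -35753*1/36513 = -35753/36513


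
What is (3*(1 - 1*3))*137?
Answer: -822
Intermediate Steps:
(3*(1 - 1*3))*137 = (3*(1 - 3))*137 = (3*(-2))*137 = -6*137 = -822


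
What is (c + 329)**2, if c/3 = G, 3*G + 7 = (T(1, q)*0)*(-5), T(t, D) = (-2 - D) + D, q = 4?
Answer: 103684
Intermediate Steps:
T(t, D) = -2
G = -7/3 (G = -7/3 + (-2*0*(-5))/3 = -7/3 + (0*(-5))/3 = -7/3 + (1/3)*0 = -7/3 + 0 = -7/3 ≈ -2.3333)
c = -7 (c = 3*(-7/3) = -7)
(c + 329)**2 = (-7 + 329)**2 = 322**2 = 103684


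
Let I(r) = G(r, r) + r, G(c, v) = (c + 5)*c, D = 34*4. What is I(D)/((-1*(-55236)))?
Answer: 4828/13809 ≈ 0.34963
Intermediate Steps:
D = 136
G(c, v) = c*(5 + c) (G(c, v) = (5 + c)*c = c*(5 + c))
I(r) = r + r*(5 + r) (I(r) = r*(5 + r) + r = r + r*(5 + r))
I(D)/((-1*(-55236))) = (136*(6 + 136))/((-1*(-55236))) = (136*142)/55236 = 19312*(1/55236) = 4828/13809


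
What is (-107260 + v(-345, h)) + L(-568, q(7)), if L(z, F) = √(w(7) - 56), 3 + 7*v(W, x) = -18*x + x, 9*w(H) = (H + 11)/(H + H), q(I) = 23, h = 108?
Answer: -752659/7 + I*√2737/7 ≈ -1.0752e+5 + 7.4738*I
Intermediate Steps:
w(H) = (11 + H)/(18*H) (w(H) = ((H + 11)/(H + H))/9 = ((11 + H)/((2*H)))/9 = ((11 + H)*(1/(2*H)))/9 = ((11 + H)/(2*H))/9 = (11 + H)/(18*H))
v(W, x) = -3/7 - 17*x/7 (v(W, x) = -3/7 + (-18*x + x)/7 = -3/7 + (-17*x)/7 = -3/7 - 17*x/7)
L(z, F) = I*√2737/7 (L(z, F) = √((1/18)*(11 + 7)/7 - 56) = √((1/18)*(⅐)*18 - 56) = √(⅐ - 56) = √(-391/7) = I*√2737/7)
(-107260 + v(-345, h)) + L(-568, q(7)) = (-107260 + (-3/7 - 17/7*108)) + I*√2737/7 = (-107260 + (-3/7 - 1836/7)) + I*√2737/7 = (-107260 - 1839/7) + I*√2737/7 = -752659/7 + I*√2737/7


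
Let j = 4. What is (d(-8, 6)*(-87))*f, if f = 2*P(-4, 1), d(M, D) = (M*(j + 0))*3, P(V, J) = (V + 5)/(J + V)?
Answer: -5568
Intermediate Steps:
P(V, J) = (5 + V)/(J + V)
d(M, D) = 12*M (d(M, D) = (M*(4 + 0))*3 = (M*4)*3 = (4*M)*3 = 12*M)
f = -2/3 (f = 2*((5 - 4)/(1 - 4)) = 2*(1/(-3)) = 2*(-1/3*1) = 2*(-1/3) = -2/3 ≈ -0.66667)
(d(-8, 6)*(-87))*f = ((12*(-8))*(-87))*(-2/3) = -96*(-87)*(-2/3) = 8352*(-2/3) = -5568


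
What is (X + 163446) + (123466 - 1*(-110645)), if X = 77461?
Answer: 475018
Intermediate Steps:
(X + 163446) + (123466 - 1*(-110645)) = (77461 + 163446) + (123466 - 1*(-110645)) = 240907 + (123466 + 110645) = 240907 + 234111 = 475018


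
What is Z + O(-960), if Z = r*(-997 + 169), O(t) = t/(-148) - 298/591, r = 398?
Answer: -7206007834/21867 ≈ -3.2954e+5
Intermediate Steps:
O(t) = -298/591 - t/148 (O(t) = t*(-1/148) - 298*1/591 = -t/148 - 298/591 = -298/591 - t/148)
Z = -329544 (Z = 398*(-997 + 169) = 398*(-828) = -329544)
Z + O(-960) = -329544 + (-298/591 - 1/148*(-960)) = -329544 + (-298/591 + 240/37) = -329544 + 130814/21867 = -7206007834/21867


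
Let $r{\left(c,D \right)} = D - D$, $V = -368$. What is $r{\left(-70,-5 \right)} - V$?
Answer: $368$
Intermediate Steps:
$r{\left(c,D \right)} = 0$
$r{\left(-70,-5 \right)} - V = 0 - -368 = 0 + 368 = 368$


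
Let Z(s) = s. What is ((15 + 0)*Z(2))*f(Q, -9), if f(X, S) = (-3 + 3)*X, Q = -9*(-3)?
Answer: 0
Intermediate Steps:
Q = 27 (Q = -3*(-9) = 27)
f(X, S) = 0 (f(X, S) = 0*X = 0)
((15 + 0)*Z(2))*f(Q, -9) = ((15 + 0)*2)*0 = (15*2)*0 = 30*0 = 0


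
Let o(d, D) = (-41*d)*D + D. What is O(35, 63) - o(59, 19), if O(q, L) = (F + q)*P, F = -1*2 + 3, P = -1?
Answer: 45906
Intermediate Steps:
F = 1 (F = -2 + 3 = 1)
O(q, L) = -1 - q (O(q, L) = (1 + q)*(-1) = -1 - q)
o(d, D) = D - 41*D*d (o(d, D) = -41*D*d + D = D - 41*D*d)
O(35, 63) - o(59, 19) = (-1 - 1*35) - 19*(1 - 41*59) = (-1 - 35) - 19*(1 - 2419) = -36 - 19*(-2418) = -36 - 1*(-45942) = -36 + 45942 = 45906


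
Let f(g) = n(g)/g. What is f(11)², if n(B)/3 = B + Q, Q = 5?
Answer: 2304/121 ≈ 19.041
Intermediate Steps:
n(B) = 15 + 3*B (n(B) = 3*(B + 5) = 3*(5 + B) = 15 + 3*B)
f(g) = (15 + 3*g)/g
f(11)² = (3 + 15/11)² = (48/11)² = 2304/121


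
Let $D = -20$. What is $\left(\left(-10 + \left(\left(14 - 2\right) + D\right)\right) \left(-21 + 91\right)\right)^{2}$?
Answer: $1587600$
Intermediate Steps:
$\left(\left(-10 + \left(\left(14 - 2\right) + D\right)\right) \left(-21 + 91\right)\right)^{2} = \left(\left(-10 + \left(\left(14 - 2\right) - 20\right)\right) \left(-21 + 91\right)\right)^{2} = \left(\left(-10 + \left(12 - 20\right)\right) 70\right)^{2} = \left(\left(-10 - 8\right) 70\right)^{2} = \left(\left(-18\right) 70\right)^{2} = \left(-1260\right)^{2} = 1587600$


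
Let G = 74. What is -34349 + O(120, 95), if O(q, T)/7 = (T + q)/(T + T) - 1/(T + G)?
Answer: -220538675/6422 ≈ -34341.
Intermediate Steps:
O(q, T) = -7/(74 + T) + 7*(T + q)/(2*T) (O(q, T) = 7*((T + q)/(T + T) - 1/(T + 74)) = 7*((T + q)/((2*T)) - 1/(74 + T)) = 7*((T + q)*(1/(2*T)) - 1/(74 + T)) = 7*((T + q)/(2*T) - 1/(74 + T)) = 7*(-1/(74 + T) + (T + q)/(2*T)) = -7/(74 + T) + 7*(T + q)/(2*T))
-34349 + O(120, 95) = -34349 + (7/2)*(95² + 72*95 + 74*120 + 95*120)/(95*(74 + 95)) = -34349 + (7/2)*(1/95)*(9025 + 6840 + 8880 + 11400)/169 = -34349 + (7/2)*(1/95)*(1/169)*36145 = -34349 + 50603/6422 = -220538675/6422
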